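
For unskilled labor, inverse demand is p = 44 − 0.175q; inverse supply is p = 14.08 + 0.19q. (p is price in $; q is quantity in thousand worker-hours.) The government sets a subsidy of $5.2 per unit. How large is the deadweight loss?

Competitive equilibrium: 44 − 0.175q = 14.08 + 0.19q → q* = 81.9726, p* = 29.6548.
The subsidy lowers effective supply by 5.2: p = 8.88 + 0.19q.
New quantity: 44 − 0.175q = 8.88 + 0.19q → q' = 96.2192.
Overproduction Δq = 96.2192 − 81.9726 = 14.2466; wedge = subsidy = 5.2.
DWL = ½ × 14.2466 × 5.2 = $37.04 thousand.

$37.04 thousand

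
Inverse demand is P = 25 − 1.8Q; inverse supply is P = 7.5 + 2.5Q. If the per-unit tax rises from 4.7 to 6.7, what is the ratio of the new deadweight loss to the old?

Competitive equilibrium: 25 − 1.8Q = 7.5 + 2.5Q → Q* = 4.0698, P* = 17.6744.
For a per-unit tax t: ΔQ = t/4.3, so DWL = ½·t·(t/4.3) = t²/8.6.
At t = 4.7: DWL = 2.569. At t = 6.7: DWL = 5.220.
Ratio = (6.7/4.7)² = 2.032.

2.032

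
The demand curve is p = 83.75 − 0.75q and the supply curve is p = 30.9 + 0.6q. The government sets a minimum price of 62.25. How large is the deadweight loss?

Competitive equilibrium: 83.75 − 0.75q = 30.9 + 0.6q → q* = 39.1481, p* = 54.3889.
At the floor p = 62.25, quantity demanded = (83.75 − 62.25)/0.75 = 28.6667.
Sellers' marginal cost at q' = 28.6667: 30.9 + 0.6·28.6667 = 48.1.
Δq = 39.1481 − 28.6667 = 10.4814; wedge = 62.25 − 48.1 = 14.15.
Deadweight loss = ½ × 10.4814 × 14.15 = 74.16.

74.16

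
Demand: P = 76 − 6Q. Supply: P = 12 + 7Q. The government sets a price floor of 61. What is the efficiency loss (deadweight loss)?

38.16

Competitive equilibrium: 76 − 6Q = 12 + 7Q → Q* = 4.9231, P* = 46.4615.
At the floor P = 61, quantity demanded = (76 − 61)/6 = 2.5.
Sellers' marginal cost at Q' = 2.5: 12 + 7·2.5 = 29.5.
ΔQ = 4.9231 − 2.5 = 2.4231; wedge = 61 − 29.5 = 31.5.
The triangle = ½ × 2.4231 × 31.5 = 38.16.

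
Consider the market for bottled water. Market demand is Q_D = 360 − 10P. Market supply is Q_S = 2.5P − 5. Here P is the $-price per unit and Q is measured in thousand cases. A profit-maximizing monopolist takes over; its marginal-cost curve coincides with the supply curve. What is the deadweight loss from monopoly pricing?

In inverse form: demand P = 36 − 0.1Q, supply P = 2 + 0.4Q.
Competitive equilibrium: 36 − 0.1Q = 2 + 0.4Q → Q* = 68, P* = 29.2.
Marginal revenue: MR = 36 − 0.2Q. Set MR = MC: 36 − 0.2Q = 2 + 0.4Q → Q_m = 56.6667.
Price P_m = 36 − 0.1·56.6667 = 30.3333; MC(Q_m) = 2 + 0.4·56.6667 = 24.6667.
Competitive Q* = 68, so ΔQ = 11.3333; wedge = 30.3333 − 24.6667 = 5.6666.
Welfare loss = ½ × 11.3333 × 5.6666 = $32.11 thousand.

$32.11 thousand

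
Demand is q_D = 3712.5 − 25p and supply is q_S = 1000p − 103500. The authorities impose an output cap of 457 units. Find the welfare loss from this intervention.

8411.53

In inverse form: demand p = 148.5 − 0.04q, supply p = 103.5 + 0.001q.
Competitive equilibrium: 148.5 − 0.04q = 103.5 + 0.001q → q* = 1097.561, p* = 104.5976.
At q = 457: demand price = 148.5 − 0.04·457 = 130.22; supply price = 103.5 + 0.001·457 = 103.957.
Δq = 1097.561 − 457 = 640.561; wedge = 130.22 − 103.957 = 26.263.
The triangle = ½ × 640.561 × 26.263 = 8411.53.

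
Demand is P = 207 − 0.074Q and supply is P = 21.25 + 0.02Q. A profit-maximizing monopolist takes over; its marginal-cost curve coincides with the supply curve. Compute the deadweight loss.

Competitive equilibrium: 207 − 0.074Q = 21.25 + 0.02Q → Q* = 1976.06383, P* = 60.77128.
Marginal revenue: MR = 207 − 0.148Q. Set MR = MC: 207 − 0.148Q = 21.25 + 0.02Q → Q_m = 1105.65476.
Price P_m = 207 − 0.074·1105.65476 = 125.18155; MC(Q_m) = 21.25 + 0.02·1105.65476 = 43.3631.
Competitive Q* = 1976.06383, so ΔQ = 870.40907; wedge = 125.18155 − 43.3631 = 81.81845.
The triangle = ½ × 870.40907 × 81.81845 = 35607.76.

35607.76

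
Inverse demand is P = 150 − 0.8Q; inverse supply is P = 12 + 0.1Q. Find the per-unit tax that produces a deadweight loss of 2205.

63

Competitive equilibrium: 150 − 0.8Q = 12 + 0.1Q → Q* = 153.3333, P* = 27.3333.
A tax t gives ΔQ = t/0.9 and wedge t, so DWL = t²/1.8.
t²/1.8 = 2205 → t² = 3969 → t = 63.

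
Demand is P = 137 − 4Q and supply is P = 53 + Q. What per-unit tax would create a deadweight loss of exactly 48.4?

22

Competitive equilibrium: 137 − 4Q = 53 + Q → Q* = 16.8, P* = 69.8.
A tax t gives ΔQ = t/5 and wedge t, so DWL = t²/10.
t²/10 = 48.4 → t² = 484 → t = 22.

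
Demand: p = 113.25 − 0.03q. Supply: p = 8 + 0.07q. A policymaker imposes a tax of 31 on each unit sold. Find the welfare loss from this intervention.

Competitive equilibrium: 113.25 − 0.03q = 8 + 0.07q → q* = 1052.5, p* = 81.675.
With the tax, the buyer price exceeds the seller price by 31: (113.25 − 0.03q) − (8 + 0.07q) = 31 → q' = 742.5.
Δq = 1052.5 − 742.5 = 310; the wedge equals the tax, 31.
Welfare loss = ½ × 310 × 31 = 4805.

4805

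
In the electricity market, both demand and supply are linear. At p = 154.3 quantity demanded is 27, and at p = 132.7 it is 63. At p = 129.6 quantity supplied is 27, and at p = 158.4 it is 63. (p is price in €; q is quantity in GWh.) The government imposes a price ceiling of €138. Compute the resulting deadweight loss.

€35.71

Demand slope = (132.7 − 154.3)/(63 − 27) = −0.6, so p = 170.5 − 0.6q.
Supply slope = (158.4 − 129.6)/(63 − 27) = 0.8, so p = 108 + 0.8q.
Competitive equilibrium: 170.5 − 0.6q = 108 + 0.8q → q* = 44.6429, p* = 143.7143.
At the ceiling p = 138, quantity supplied = (138 − 108)/0.8 = 37.5.
Willingness to pay at q' = 37.5: 170.5 − 0.6·37.5 = 148.
Δq = 44.6429 − 37.5 = 7.1429; wedge = 148 − 138 = 10.
Welfare loss = ½ × 7.1429 × 10 = €35.71.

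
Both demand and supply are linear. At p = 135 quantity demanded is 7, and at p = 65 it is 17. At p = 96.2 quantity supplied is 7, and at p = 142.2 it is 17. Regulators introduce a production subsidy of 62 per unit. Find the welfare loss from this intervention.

Demand slope = (65 − 135)/(17 − 7) = −7, so p = 184 − 7q.
Supply slope = (142.2 − 96.2)/(17 − 7) = 4.6, so p = 64 + 4.6q.
Competitive equilibrium: 184 − 7q = 64 + 4.6q → q* = 10.3448, p* = 111.5862.
The subsidy lowers effective supply by 62: p = 2 + 4.6q.
New quantity: 184 − 7q = 2 + 4.6q → q' = 15.6897.
Overproduction Δq = 15.6897 − 10.3448 = 5.3449; wedge = subsidy = 62.
Deadweight loss = ½ × 5.3449 × 62 = 165.69.

165.69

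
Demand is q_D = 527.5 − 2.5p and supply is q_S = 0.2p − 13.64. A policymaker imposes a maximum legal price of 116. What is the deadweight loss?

769.73

In inverse form: demand p = 211 − 0.4q, supply p = 68.2 + 5q.
Competitive equilibrium: 211 − 0.4q = 68.2 + 5q → q* = 26.4444, p* = 200.4222.
At the ceiling p = 116, quantity supplied = (116 − 68.2)/5 = 9.56.
Willingness to pay at q' = 9.56: 211 − 0.4·9.56 = 207.176.
Δq = 26.4444 − 9.56 = 16.8844; wedge = 207.176 − 116 = 91.176.
The triangle = ½ × 16.8844 × 91.176 = 769.73.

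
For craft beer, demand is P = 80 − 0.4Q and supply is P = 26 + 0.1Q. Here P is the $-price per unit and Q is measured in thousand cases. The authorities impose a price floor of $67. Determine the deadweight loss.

Competitive equilibrium: 80 − 0.4Q = 26 + 0.1Q → Q* = 108, P* = 36.8.
At the floor P = 67, quantity demanded = (80 − 67)/0.4 = 32.5.
Sellers' marginal cost at Q' = 32.5: 26 + 0.1·32.5 = 29.25.
ΔQ = 108 − 32.5 = 75.5; wedge = 67 − 29.25 = 37.75.
Deadweight loss = ½ × 75.5 × 37.75 = $1425.06 thousand.

$1425.06 thousand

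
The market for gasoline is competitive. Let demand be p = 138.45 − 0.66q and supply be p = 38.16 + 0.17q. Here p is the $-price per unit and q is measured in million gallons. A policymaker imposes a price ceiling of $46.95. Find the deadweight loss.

$1983.01 million

Competitive equilibrium: 138.45 − 0.66q = 38.16 + 0.17q → q* = 120.83133, p* = 58.70133.
At the ceiling p = 46.95, quantity supplied = (46.95 − 38.16)/0.17 = 51.70588.
Willingness to pay at q' = 51.70588: 138.45 − 0.66·51.70588 = 104.32412.
Δq = 120.83133 − 51.70588 = 69.12545; wedge = 104.32412 − 46.95 = 57.37412.
Welfare loss = ½ × 69.12545 × 57.37412 = $1983.01 million.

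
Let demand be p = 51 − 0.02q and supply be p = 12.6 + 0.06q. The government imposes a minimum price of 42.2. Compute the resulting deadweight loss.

Competitive equilibrium: 51 − 0.02q = 12.6 + 0.06q → q* = 480, p* = 41.4.
At the floor p = 42.2, quantity demanded = (51 − 42.2)/0.02 = 440.
Sellers' marginal cost at q' = 440: 12.6 + 0.06·440 = 39.
Δq = 480 − 440 = 40; wedge = 42.2 − 39 = 3.2.
Deadweight loss = ½ × 40 × 3.2 = 64.

64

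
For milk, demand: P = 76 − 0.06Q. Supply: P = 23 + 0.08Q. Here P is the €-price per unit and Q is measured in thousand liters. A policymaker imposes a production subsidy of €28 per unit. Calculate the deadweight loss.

Competitive equilibrium: 76 − 0.06Q = 23 + 0.08Q → Q* = 378.5714, P* = 53.2857.
The subsidy lowers effective supply by 28: P = 0.08Q − 5.
New quantity: 76 − 0.06Q = 0.08Q − 5 → Q' = 578.5714.
Overproduction ΔQ = 578.5714 − 378.5714 = 200; wedge = subsidy = 28.
Deadweight loss = ½ × 200 × 28 = €2800 thousand.

€2800 thousand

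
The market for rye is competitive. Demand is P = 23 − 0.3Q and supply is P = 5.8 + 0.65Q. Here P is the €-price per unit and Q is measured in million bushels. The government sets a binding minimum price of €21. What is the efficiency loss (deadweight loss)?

Competitive equilibrium: 23 − 0.3Q = 5.8 + 0.65Q → Q* = 18.1053, P* = 17.5684.
At the floor P = 21, quantity demanded = (23 − 21)/0.3 = 6.6667.
Sellers' marginal cost at Q' = 6.6667: 5.8 + 0.65·6.6667 = 10.1334.
ΔQ = 18.1053 − 6.6667 = 11.4386; wedge = 21 − 10.1334 = 10.8666.
The triangle = ½ × 11.4386 × 10.8666 = €62.15 million.

€62.15 million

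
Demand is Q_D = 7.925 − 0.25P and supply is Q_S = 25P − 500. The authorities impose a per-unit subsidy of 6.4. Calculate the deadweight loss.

5.07

In inverse form: demand P = 31.7 − 4Q, supply P = 20 + 0.04Q.
Competitive equilibrium: 31.7 − 4Q = 20 + 0.04Q → Q* = 2.896, P* = 20.1158.
The subsidy lowers effective supply by 6.4: P = 13.6 + 0.04Q.
New quantity: 31.7 − 4Q = 13.6 + 0.04Q → Q' = 4.4802.
Overproduction ΔQ = 4.4802 − 2.896 = 1.5842; wedge = subsidy = 6.4.
Welfare loss = ½ × 1.5842 × 6.4 = 5.07.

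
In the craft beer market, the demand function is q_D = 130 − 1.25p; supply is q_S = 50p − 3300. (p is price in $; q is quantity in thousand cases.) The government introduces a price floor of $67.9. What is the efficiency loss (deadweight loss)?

$0.61 thousand

In inverse form: demand p = 104 − 0.8q, supply p = 66 + 0.02q.
Competitive equilibrium: 104 − 0.8q = 66 + 0.02q → q* = 46.3415, p* = 66.9268.
At the floor p = 67.9, quantity demanded = (104 − 67.9)/0.8 = 45.125.
Sellers' marginal cost at q' = 45.125: 66 + 0.02·45.125 = 66.9025.
Δq = 46.3415 − 45.125 = 1.2165; wedge = 67.9 − 66.9025 = 0.9975.
DWL = ½ × 1.2165 × 0.9975 = $0.61 thousand.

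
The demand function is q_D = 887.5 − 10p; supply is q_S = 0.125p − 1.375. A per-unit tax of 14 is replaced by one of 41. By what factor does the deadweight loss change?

In inverse form: demand p = 88.75 − 0.1q, supply p = 11 + 8q.
Competitive equilibrium: 88.75 − 0.1q = 11 + 8q → q* = 9.5988, p* = 87.7901.
For a per-unit tax t: Δq = t/8.1, so DWL = ½·t·(t/8.1) = t²/16.2.
At t = 14: DWL = 12.099. At t = 41: DWL = 103.765.
Ratio = (41/14)² = 8.577.

8.577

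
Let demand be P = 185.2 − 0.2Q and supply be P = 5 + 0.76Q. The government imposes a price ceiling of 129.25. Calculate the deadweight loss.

Competitive equilibrium: 185.2 − 0.2Q = 5 + 0.76Q → Q* = 187.7083, P* = 147.6583.
At the ceiling P = 129.25, quantity supplied = (129.25 − 5)/0.76 = 163.4868.
Willingness to pay at Q' = 163.4868: 185.2 − 0.2·163.4868 = 152.5026.
ΔQ = 187.7083 − 163.4868 = 24.2215; wedge = 152.5026 − 129.25 = 23.2526.
DWL = ½ × 24.2215 × 23.2526 = 281.61.

281.61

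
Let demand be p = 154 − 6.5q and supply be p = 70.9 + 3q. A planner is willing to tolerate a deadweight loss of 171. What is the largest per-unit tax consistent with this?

57

Competitive equilibrium: 154 − 6.5q = 70.9 + 3q → q* = 8.7474, p* = 97.1421.
A tax t gives Δq = t/9.5 and wedge t, so DWL = t²/19.
t²/19 = 171 → t² = 3249 → t = 57.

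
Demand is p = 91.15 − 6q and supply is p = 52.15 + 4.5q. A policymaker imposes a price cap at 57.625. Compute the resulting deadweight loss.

Competitive equilibrium: 91.15 − 6q = 52.15 + 4.5q → q* = 3.7143, p* = 68.8643.
At the ceiling p = 57.625, quantity supplied = (57.625 − 52.15)/4.5 = 1.2167.
Willingness to pay at q' = 1.2167: 91.15 − 6·1.2167 = 83.8498.
Δq = 3.7143 − 1.2167 = 2.4976; wedge = 83.8498 − 57.625 = 26.2248.
Deadweight loss = ½ × 2.4976 × 26.2248 = 32.75.

32.75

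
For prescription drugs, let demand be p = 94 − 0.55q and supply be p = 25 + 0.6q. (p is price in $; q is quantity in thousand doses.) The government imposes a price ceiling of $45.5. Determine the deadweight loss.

$383.73 thousand

Competitive equilibrium: 94 − 0.55q = 25 + 0.6q → q* = 60, p* = 61.
At the ceiling p = 45.5, quantity supplied = (45.5 − 25)/0.6 = 34.1667.
Willingness to pay at q' = 34.1667: 94 − 0.55·34.1667 = 75.2083.
Δq = 60 − 34.1667 = 25.8333; wedge = 75.2083 − 45.5 = 29.7083.
Welfare loss = ½ × 25.8333 × 29.7083 = $383.73 thousand.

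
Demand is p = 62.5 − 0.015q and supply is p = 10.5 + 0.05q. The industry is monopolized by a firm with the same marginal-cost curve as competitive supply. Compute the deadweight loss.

Competitive equilibrium: 62.5 − 0.015q = 10.5 + 0.05q → q* = 800, p* = 50.5.
Marginal revenue: MR = 62.5 − 0.03q. Set MR = MC: 62.5 − 0.03q = 10.5 + 0.05q → q_m = 650.
Price p_m = 62.5 − 0.015·650 = 52.75; MC(q_m) = 10.5 + 0.05·650 = 43.
Competitive q* = 800, so Δq = 150; wedge = 52.75 − 43 = 9.75.
Deadweight loss = ½ × 150 × 9.75 = 731.25.

731.25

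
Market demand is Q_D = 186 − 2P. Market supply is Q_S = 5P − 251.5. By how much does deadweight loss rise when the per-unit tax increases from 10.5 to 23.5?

In inverse form: demand P = 93 − 0.5Q, supply P = 50.3 + 0.2Q.
Competitive equilibrium: 93 − 0.5Q = 50.3 + 0.2Q → Q* = 61, P* = 62.5.
For a per-unit tax t: ΔQ = t/0.7, so DWL = ½·t·(t/0.7) = t²/1.4.
At t = 10.5: DWL = 78.75. At t = 23.5: DWL = 394.464.
Increase = 394.464 − 78.75 = 315.71.

315.71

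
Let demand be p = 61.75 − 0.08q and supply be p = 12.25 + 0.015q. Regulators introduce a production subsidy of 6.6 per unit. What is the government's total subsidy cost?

Competitive equilibrium: 61.75 − 0.08q = 12.25 + 0.015q → q* = 521.0526, p* = 20.0658.
The subsidy lowers effective supply by 6.6: p = 5.65 + 0.015q.
New quantity: 61.75 − 0.08q = 5.65 + 0.015q → q' = 590.5263.
Total subsidy cost = 6.6 × 590.5263 = 3897.47.

3897.47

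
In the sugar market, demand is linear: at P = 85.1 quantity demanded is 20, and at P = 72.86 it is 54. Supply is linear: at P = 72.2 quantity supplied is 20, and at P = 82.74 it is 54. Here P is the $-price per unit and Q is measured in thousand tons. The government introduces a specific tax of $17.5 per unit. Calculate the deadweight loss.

$228.54 thousand

Demand slope = (72.86 − 85.1)/(54 − 20) = −0.36, so P = 92.3 − 0.36Q.
Supply slope = (82.74 − 72.2)/(54 − 20) = 0.31, so P = 66 + 0.31Q.
Competitive equilibrium: 92.3 − 0.36Q = 66 + 0.31Q → Q* = 39.2537, P* = 78.1687.
With the tax, the buyer price exceeds the seller price by 17.5: (92.3 − 0.36Q) − (66 + 0.31Q) = 17.5 → Q' = 13.1343.
ΔQ = 39.2537 − 13.1343 = 26.1194; the wedge equals the tax, 17.5.
DWL = ½ × 26.1194 × 17.5 = $228.54 thousand.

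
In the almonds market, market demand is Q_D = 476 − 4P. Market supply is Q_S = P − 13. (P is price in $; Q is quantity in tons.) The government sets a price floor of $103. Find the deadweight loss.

$270.40

In inverse form: demand P = 119 − 0.25Q, supply P = 13 + Q.
Competitive equilibrium: 119 − 0.25Q = 13 + Q → Q* = 84.8, P* = 97.8.
At the floor P = 103, quantity demanded = (119 − 103)/0.25 = 64.
Sellers' marginal cost at Q' = 64: 13 + 1·64 = 77.
ΔQ = 84.8 − 64 = 20.8; wedge = 103 − 77 = 26.
DWL = ½ × 20.8 × 26 = $270.40.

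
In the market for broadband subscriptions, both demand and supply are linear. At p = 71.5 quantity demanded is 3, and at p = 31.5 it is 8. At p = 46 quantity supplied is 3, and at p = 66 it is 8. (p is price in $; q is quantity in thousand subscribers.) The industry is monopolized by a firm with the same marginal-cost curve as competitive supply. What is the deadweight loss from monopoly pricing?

Demand slope = (31.5 − 71.5)/(8 − 3) = −8, so p = 95.5 − 8q.
Supply slope = (66 − 46)/(8 − 3) = 4, so p = 34 + 4q.
Competitive equilibrium: 95.5 − 8q = 34 + 4q → q* = 5.125, p* = 54.5.
Marginal revenue: MR = 95.5 − 16q. Set MR = MC: 95.5 − 16q = 34 + 4q → q_m = 3.075.
Price p_m = 95.5 − 8·3.075 = 70.9; MC(q_m) = 34 + 4·3.075 = 46.3.
Competitive q* = 5.125, so Δq = 2.05; wedge = 70.9 − 46.3 = 24.6.
The triangle = ½ × 2.05 × 24.6 = $25.215 thousand.

$25.215 thousand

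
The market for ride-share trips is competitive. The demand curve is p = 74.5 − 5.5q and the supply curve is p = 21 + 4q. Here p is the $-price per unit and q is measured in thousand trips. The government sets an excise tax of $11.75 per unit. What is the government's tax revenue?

Competitive equilibrium: 74.5 − 5.5q = 21 + 4q → q* = 5.6316, p* = 43.5263.
With the tax, the buyer price exceeds the seller price by 11.75: (74.5 − 5.5q) − (21 + 4q) = 11.75 → q' = 4.3947.
Tax revenue = 11.75 × 4.3947 = $51.64 thousand.

$51.64 thousand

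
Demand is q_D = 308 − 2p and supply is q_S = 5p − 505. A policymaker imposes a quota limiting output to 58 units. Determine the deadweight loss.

109.83

In inverse form: demand p = 154 − 0.5q, supply p = 101 + 0.2q.
Competitive equilibrium: 154 − 0.5q = 101 + 0.2q → q* = 75.7143, p* = 116.1429.
At q = 58: demand price = 154 − 0.5·58 = 125; supply price = 101 + 0.2·58 = 112.6.
Δq = 75.7143 − 58 = 17.7143; wedge = 125 − 112.6 = 12.4.
Deadweight loss = ½ × 17.7143 × 12.4 = 109.83.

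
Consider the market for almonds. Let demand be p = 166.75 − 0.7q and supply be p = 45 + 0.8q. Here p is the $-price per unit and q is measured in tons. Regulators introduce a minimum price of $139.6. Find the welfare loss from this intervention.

$1347.11

Competitive equilibrium: 166.75 − 0.7q = 45 + 0.8q → q* = 81.1667, p* = 109.9333.
At the floor p = 139.6, quantity demanded = (166.75 − 139.6)/0.7 = 38.7857.
Sellers' marginal cost at q' = 38.7857: 45 + 0.8·38.7857 = 76.0286.
Δq = 81.1667 − 38.7857 = 42.381; wedge = 139.6 − 76.0286 = 63.5714.
The triangle = ½ × 42.381 × 63.5714 = $1347.11.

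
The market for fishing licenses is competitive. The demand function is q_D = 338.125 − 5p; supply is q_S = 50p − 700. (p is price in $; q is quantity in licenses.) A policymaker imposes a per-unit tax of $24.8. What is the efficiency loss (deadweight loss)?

In inverse form: demand p = 67.625 − 0.2q, supply p = 14 + 0.02q.
Competitive equilibrium: 67.625 − 0.2q = 14 + 0.02q → q* = 243.75, p* = 18.875.
With the tax, the buyer price exceeds the seller price by 24.8: (67.625 − 0.2q) − (14 + 0.02q) = 24.8 → q' = 131.0227.
Δq = 243.75 − 131.0227 = 112.7273; the wedge equals the tax, 24.8.
DWL = ½ × 112.7273 × 24.8 = $1397.82.

$1397.82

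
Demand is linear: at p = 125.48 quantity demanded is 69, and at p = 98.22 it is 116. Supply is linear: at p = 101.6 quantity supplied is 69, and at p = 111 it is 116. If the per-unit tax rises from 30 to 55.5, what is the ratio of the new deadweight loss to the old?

3.4225

Demand slope = (98.22 − 125.48)/(116 − 69) = −0.58, so p = 165.5 − 0.58q.
Supply slope = (111 − 101.6)/(116 − 69) = 0.2, so p = 87.8 + 0.2q.
Competitive equilibrium: 165.5 − 0.58q = 87.8 + 0.2q → q* = 99.6154, p* = 107.7231.
For a per-unit tax t: Δq = t/0.78, so DWL = ½·t·(t/0.78) = t²/1.56.
At t = 30: DWL = 576.923. At t = 55.5: DWL = 1974.519.
Ratio = (55.5/30)² = 3.4225.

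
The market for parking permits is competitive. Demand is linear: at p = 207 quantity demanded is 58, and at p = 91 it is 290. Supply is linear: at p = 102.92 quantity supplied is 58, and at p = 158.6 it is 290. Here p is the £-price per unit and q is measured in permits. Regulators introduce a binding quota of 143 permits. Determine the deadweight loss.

Demand slope = (91 − 207)/(290 − 58) = −0.5, so p = 236 − 0.5q.
Supply slope = (158.6 − 102.92)/(290 − 58) = 0.24, so p = 89 + 0.24q.
Competitive equilibrium: 236 − 0.5q = 89 + 0.24q → q* = 198.64865, p* = 136.67568.
At q = 143: demand price = 236 − 0.5·143 = 164.5; supply price = 89 + 0.24·143 = 123.32.
Δq = 198.64865 − 143 = 55.64865; wedge = 164.5 − 123.32 = 41.18.
The triangle = ½ × 55.64865 × 41.18 = £1145.81.

£1145.81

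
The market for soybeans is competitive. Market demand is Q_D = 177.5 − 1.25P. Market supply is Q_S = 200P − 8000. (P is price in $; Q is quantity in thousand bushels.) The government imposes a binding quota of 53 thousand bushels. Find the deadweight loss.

$2186.73 thousand

In inverse form: demand P = 142 − 0.8Q, supply P = 40 + 0.005Q.
Competitive equilibrium: 142 − 0.8Q = 40 + 0.005Q → Q* = 126.70807, P* = 40.63354.
At Q = 53: demand price = 142 − 0.8·53 = 99.6; supply price = 40 + 0.005·53 = 40.265.
ΔQ = 126.70807 − 53 = 73.70807; wedge = 99.6 − 40.265 = 59.335.
Deadweight loss = ½ × 73.70807 × 59.335 = $2186.73 thousand.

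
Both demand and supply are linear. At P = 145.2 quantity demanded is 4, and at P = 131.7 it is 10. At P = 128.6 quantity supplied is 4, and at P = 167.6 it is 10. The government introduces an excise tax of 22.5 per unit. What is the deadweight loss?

Demand slope = (131.7 − 145.2)/(10 − 4) = −2.25, so P = 154.2 − 2.25Q.
Supply slope = (167.6 − 128.6)/(10 − 4) = 6.5, so P = 102.6 + 6.5Q.
Competitive equilibrium: 154.2 − 2.25Q = 102.6 + 6.5Q → Q* = 5.8971, P* = 140.9314.
With the tax, the buyer price exceeds the seller price by 22.5: (154.2 − 2.25Q) − (102.6 + 6.5Q) = 22.5 → Q' = 3.3257.
ΔQ = 5.8971 − 3.3257 = 2.5714; the wedge equals the tax, 22.5.
Deadweight loss = ½ × 2.5714 × 22.5 = 28.93.

28.93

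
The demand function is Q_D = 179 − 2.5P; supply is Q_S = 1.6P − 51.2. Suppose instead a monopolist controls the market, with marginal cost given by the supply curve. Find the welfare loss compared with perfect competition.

60.27

In inverse form: demand P = 71.6 − 0.4Q, supply P = 32 + 0.625Q.
Competitive equilibrium: 71.6 − 0.4Q = 32 + 0.625Q → Q* = 38.6341, P* = 56.1463.
Marginal revenue: MR = 71.6 − 0.8Q. Set MR = MC: 71.6 − 0.8Q = 32 + 0.625Q → Q_m = 27.7895.
Price P_m = 71.6 − 0.4·27.7895 = 60.4842; MC(Q_m) = 32 + 0.625·27.7895 = 49.3684.
Competitive Q* = 38.6341, so ΔQ = 10.8446; wedge = 60.4842 − 49.3684 = 11.1158.
The triangle = ½ × 10.8446 × 11.1158 = 60.27.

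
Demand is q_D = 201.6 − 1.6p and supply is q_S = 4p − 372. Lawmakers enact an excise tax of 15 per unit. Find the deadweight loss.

In inverse form: demand p = 126 − 0.625q, supply p = 93 + 0.25q.
Competitive equilibrium: 126 − 0.625q = 93 + 0.25q → q* = 37.7143, p* = 102.4286.
With the tax, the buyer price exceeds the seller price by 15: (126 − 0.625q) − (93 + 0.25q) = 15 → q' = 20.5714.
Δq = 37.7143 − 20.5714 = 17.1429; the wedge equals the tax, 15.
The triangle = ½ × 17.1429 × 15 = 128.57.

128.57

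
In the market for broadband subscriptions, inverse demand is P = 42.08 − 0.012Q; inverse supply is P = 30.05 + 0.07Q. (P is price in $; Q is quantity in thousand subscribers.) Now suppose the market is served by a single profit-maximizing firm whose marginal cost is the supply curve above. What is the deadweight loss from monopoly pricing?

Competitive equilibrium: 42.08 − 0.012Q = 30.05 + 0.07Q → Q* = 146.7073, P* = 40.3195.
Marginal revenue: MR = 42.08 − 0.024Q. Set MR = MC: 42.08 − 0.024Q = 30.05 + 0.07Q → Q_m = 127.9787.
Price P_m = 42.08 − 0.012·127.9787 = 40.5443; MC(Q_m) = 30.05 + 0.07·127.9787 = 39.0085.
Competitive Q* = 146.7073, so ΔQ = 18.7286; wedge = 40.5443 − 39.0085 = 1.5358.
Welfare loss = ½ × 18.7286 × 1.5358 = $14.38 thousand.

$14.38 thousand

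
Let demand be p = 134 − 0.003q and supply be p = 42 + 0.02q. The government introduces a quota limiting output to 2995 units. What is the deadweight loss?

11615.29

Competitive equilibrium: 134 − 0.003q = 42 + 0.02q → q* = 4000, p* = 122.
At q = 2995: demand price = 134 − 0.003·2995 = 125.015; supply price = 42 + 0.02·2995 = 101.9.
Δq = 4000 − 2995 = 1005; wedge = 125.015 − 101.9 = 23.115.
DWL = ½ × 1005 × 23.115 = 11615.29.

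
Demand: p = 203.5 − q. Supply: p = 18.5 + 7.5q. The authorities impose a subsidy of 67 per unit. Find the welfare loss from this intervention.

264.06

Competitive equilibrium: 203.5 − q = 18.5 + 7.5q → q* = 21.7647, p* = 181.7353.
The subsidy lowers effective supply by 67: p = 7.5q − 48.5.
New quantity: 203.5 − q = 7.5q − 48.5 → q' = 29.6471.
Overproduction Δq = 29.6471 − 21.7647 = 7.8824; wedge = subsidy = 67.
Deadweight loss = ½ × 7.8824 × 67 = 264.06.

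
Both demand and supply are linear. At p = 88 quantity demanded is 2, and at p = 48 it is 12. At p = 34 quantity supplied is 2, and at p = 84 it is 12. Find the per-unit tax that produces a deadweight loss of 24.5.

Demand slope = (48 − 88)/(12 − 2) = −4, so p = 96 − 4q.
Supply slope = (84 − 34)/(12 − 2) = 5, so p = 24 + 5q.
Competitive equilibrium: 96 − 4q = 24 + 5q → q* = 8, p* = 64.
A tax t gives Δq = t/9 and wedge t, so DWL = t²/18.
t²/18 = 24.5 → t² = 441 → t = 21.

21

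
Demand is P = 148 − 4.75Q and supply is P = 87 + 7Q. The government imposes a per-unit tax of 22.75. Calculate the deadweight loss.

22.02

Competitive equilibrium: 148 − 4.75Q = 87 + 7Q → Q* = 5.1915, P* = 123.3404.
With the tax, the buyer price exceeds the seller price by 22.75: (148 − 4.75Q) − (87 + 7Q) = 22.75 → Q' = 3.2553.
ΔQ = 5.1915 − 3.2553 = 1.9362; the wedge equals the tax, 22.75.
DWL = ½ × 1.9362 × 22.75 = 22.02.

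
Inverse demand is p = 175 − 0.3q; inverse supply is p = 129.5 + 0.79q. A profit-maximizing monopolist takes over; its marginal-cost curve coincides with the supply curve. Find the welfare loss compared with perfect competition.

Competitive equilibrium: 175 − 0.3q = 129.5 + 0.79q → q* = 41.7431, p* = 162.4771.
Marginal revenue: MR = 175 − 0.6q. Set MR = MC: 175 − 0.6q = 129.5 + 0.79q → q_m = 32.7338.
Price p_m = 175 − 0.3·32.7338 = 165.1799; MC(q_m) = 129.5 + 0.79·32.7338 = 155.3597.
Competitive q* = 41.7431, so Δq = 9.0093; wedge = 165.1799 − 155.3597 = 9.8202.
Welfare loss = ½ × 9.0093 × 9.8202 = 44.24.

44.24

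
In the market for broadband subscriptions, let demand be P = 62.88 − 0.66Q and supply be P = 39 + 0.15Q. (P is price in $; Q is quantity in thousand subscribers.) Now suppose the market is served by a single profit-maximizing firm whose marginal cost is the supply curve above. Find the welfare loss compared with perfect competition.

$70.96 thousand

Competitive equilibrium: 62.88 − 0.66Q = 39 + 0.15Q → Q* = 29.4815, P* = 43.4222.
Marginal revenue: MR = 62.88 − 1.32Q. Set MR = MC: 62.88 − 1.32Q = 39 + 0.15Q → Q_m = 16.2449.
Price P_m = 62.88 − 0.66·16.2449 = 52.1584; MC(Q_m) = 39 + 0.15·16.2449 = 41.4367.
Competitive Q* = 29.4815, so ΔQ = 13.2366; wedge = 52.1584 − 41.4367 = 10.7217.
Deadweight loss = ½ × 13.2366 × 10.7217 = $70.96 thousand.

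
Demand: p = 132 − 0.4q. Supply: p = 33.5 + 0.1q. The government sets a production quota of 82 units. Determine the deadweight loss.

Competitive equilibrium: 132 − 0.4q = 33.5 + 0.1q → q* = 197, p* = 53.2.
At q = 82: demand price = 132 − 0.4·82 = 99.2; supply price = 33.5 + 0.1·82 = 41.7.
Δq = 197 − 82 = 115; wedge = 99.2 − 41.7 = 57.5.
DWL = ½ × 115 × 57.5 = 3306.25.

3306.25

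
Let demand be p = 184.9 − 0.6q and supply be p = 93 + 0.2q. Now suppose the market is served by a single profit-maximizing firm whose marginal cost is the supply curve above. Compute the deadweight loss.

969.52

Competitive equilibrium: 184.9 − 0.6q = 93 + 0.2q → q* = 114.875, p* = 115.975.
Marginal revenue: MR = 184.9 − 1.2q. Set MR = MC: 184.9 − 1.2q = 93 + 0.2q → q_m = 65.6429.
Price p_m = 184.9 − 0.6·65.6429 = 145.5143; MC(q_m) = 93 + 0.2·65.6429 = 106.1286.
Competitive q* = 114.875, so Δq = 49.2321; wedge = 145.5143 − 106.1286 = 39.3857.
DWL = ½ × 49.2321 × 39.3857 = 969.52.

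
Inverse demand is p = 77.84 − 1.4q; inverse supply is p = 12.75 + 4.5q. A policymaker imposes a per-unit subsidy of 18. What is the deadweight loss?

27.46

Competitive equilibrium: 77.84 − 1.4q = 12.75 + 4.5q → q* = 11.0322, p* = 62.3949.
The subsidy lowers effective supply by 18: p = 4.5q − 5.25.
New quantity: 77.84 − 1.4q = 4.5q − 5.25 → q' = 14.0831.
Overproduction Δq = 14.0831 − 11.0322 = 3.0509; wedge = subsidy = 18.
Deadweight loss = ½ × 3.0509 × 18 = 27.46.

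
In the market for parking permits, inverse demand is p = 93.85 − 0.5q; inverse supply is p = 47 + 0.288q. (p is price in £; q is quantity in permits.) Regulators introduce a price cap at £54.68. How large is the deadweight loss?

£423.56

Competitive equilibrium: 93.85 − 0.5q = 47 + 0.288q → q* = 59.4543, p* = 64.1228.
At the ceiling p = 54.68, quantity supplied = (54.68 − 47)/0.288 = 26.6667.
Willingness to pay at q' = 26.6667: 93.85 − 0.5·26.6667 = 80.5167.
Δq = 59.4543 − 26.6667 = 32.7876; wedge = 80.5167 − 54.68 = 25.8367.
Welfare loss = ½ × 32.7876 × 25.8367 = £423.56.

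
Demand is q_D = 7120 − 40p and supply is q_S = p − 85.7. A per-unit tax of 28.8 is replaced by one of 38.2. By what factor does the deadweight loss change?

1.759

In inverse form: demand p = 178 − 0.025q, supply p = 85.7 + q.
Competitive equilibrium: 178 − 0.025q = 85.7 + q → q* = 90.0488, p* = 175.7488.
For a per-unit tax t: Δq = t/1.025, so DWL = ½·t·(t/1.025) = t²/2.05.
At t = 28.8: DWL = 404.605. At t = 38.2: DWL = 711.824.
Ratio = (38.2/28.8)² = 1.759.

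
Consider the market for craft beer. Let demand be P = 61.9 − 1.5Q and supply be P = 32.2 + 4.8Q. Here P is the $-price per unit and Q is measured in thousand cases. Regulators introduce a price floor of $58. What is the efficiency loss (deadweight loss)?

$14.08 thousand

Competitive equilibrium: 61.9 − 1.5Q = 32.2 + 4.8Q → Q* = 4.7143, P* = 54.8286.
At the floor P = 58, quantity demanded = (61.9 − 58)/1.5 = 2.6.
Sellers' marginal cost at Q' = 2.6: 32.2 + 4.8·2.6 = 44.68.
ΔQ = 4.7143 − 2.6 = 2.1143; wedge = 58 − 44.68 = 13.32.
Welfare loss = ½ × 2.1143 × 13.32 = $14.08 thousand.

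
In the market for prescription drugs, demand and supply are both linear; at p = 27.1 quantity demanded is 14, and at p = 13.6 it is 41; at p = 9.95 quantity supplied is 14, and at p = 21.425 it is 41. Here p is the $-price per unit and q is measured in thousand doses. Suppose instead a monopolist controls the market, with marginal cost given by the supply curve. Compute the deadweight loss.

$60.29 thousand

Demand slope = (13.6 − 27.1)/(41 − 14) = −0.5, so p = 34.1 − 0.5q.
Supply slope = (21.425 − 9.95)/(41 − 14) = 0.425, so p = 4 + 0.425q.
Competitive equilibrium: 34.1 − 0.5q = 4 + 0.425q → q* = 32.5405, p* = 17.8297.
Marginal revenue: MR = 34.1 − q. Set MR = MC: 34.1 − q = 4 + 0.425q → q_m = 21.1228.
Price p_m = 34.1 − 0.5·21.1228 = 23.5386; MC(q_m) = 4 + 0.425·21.1228 = 12.9772.
Competitive q* = 32.5405, so Δq = 11.4177; wedge = 23.5386 − 12.9772 = 10.5614.
The triangle = ½ × 11.4177 × 10.5614 = $60.29 thousand.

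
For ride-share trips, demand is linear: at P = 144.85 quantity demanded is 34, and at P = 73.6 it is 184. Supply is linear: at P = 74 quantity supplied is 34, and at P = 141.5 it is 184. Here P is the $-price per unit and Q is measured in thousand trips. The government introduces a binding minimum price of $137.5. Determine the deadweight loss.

Demand slope = (73.6 − 144.85)/(184 − 34) = −0.475, so P = 161 − 0.475Q.
Supply slope = (141.5 − 74)/(184 − 34) = 0.45, so P = 58.7 + 0.45Q.
Competitive equilibrium: 161 − 0.475Q = 58.7 + 0.45Q → Q* = 110.5946, P* = 108.4676.
At the floor P = 137.5, quantity demanded = (161 − 137.5)/0.475 = 49.4737.
Sellers' marginal cost at Q' = 49.4737: 58.7 + 0.45·49.4737 = 80.9632.
ΔQ = 110.5946 − 49.4737 = 61.1209; wedge = 137.5 − 80.9632 = 56.5368.
The triangle = ½ × 61.1209 × 56.5368 = $1727.79 thousand.

$1727.79 thousand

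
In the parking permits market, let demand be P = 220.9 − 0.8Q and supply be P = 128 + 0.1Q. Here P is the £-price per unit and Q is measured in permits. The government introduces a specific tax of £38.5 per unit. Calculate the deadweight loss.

Competitive equilibrium: 220.9 − 0.8Q = 128 + 0.1Q → Q* = 103.2222, P* = 138.3222.
With the tax, the buyer price exceeds the seller price by 38.5: (220.9 − 0.8Q) − (128 + 0.1Q) = 38.5 → Q' = 60.4444.
ΔQ = 103.2222 − 60.4444 = 42.7778; the wedge equals the tax, 38.5.
Welfare loss = ½ × 42.7778 × 38.5 = £823.47.

£823.47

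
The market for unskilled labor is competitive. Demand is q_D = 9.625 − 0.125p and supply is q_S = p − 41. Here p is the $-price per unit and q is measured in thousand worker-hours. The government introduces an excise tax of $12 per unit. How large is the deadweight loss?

In inverse form: demand p = 77 − 8q, supply p = 41 + q.
Competitive equilibrium: 77 − 8q = 41 + q → q* = 4, p* = 45.
With the tax, the buyer price exceeds the seller price by 12: (77 − 8q) − (41 + q) = 12 → q' = 2.6667.
Δq = 4 − 2.6667 = 1.3333; the wedge equals the tax, 12.
The triangle = ½ × 1.3333 × 12 = $8 thousand.

$8 thousand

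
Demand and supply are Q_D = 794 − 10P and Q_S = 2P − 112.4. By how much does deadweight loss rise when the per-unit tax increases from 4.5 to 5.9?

12.13

In inverse form: demand P = 79.4 − 0.1Q, supply P = 56.2 + 0.5Q.
Competitive equilibrium: 79.4 − 0.1Q = 56.2 + 0.5Q → Q* = 38.6667, P* = 75.5333.
For a per-unit tax t: ΔQ = t/0.6, so DWL = ½·t·(t/0.6) = t²/1.2.
At t = 4.5: DWL = 16.875. At t = 5.9: DWL = 29.008.
Increase = 29.008 − 16.875 = 12.13.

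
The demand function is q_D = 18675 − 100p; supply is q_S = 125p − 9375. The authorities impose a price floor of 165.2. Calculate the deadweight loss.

In inverse form: demand p = 186.75 − 0.01q, supply p = 75 + 0.008q.
Competitive equilibrium: 186.75 − 0.01q = 75 + 0.008q → q* = 6208.3333, p* = 124.6667.
At the floor p = 165.2, quantity demanded = (186.75 − 165.2)/0.01 = 2155.
Sellers' marginal cost at q' = 2155: 75 + 0.008·2155 = 92.24.
Δq = 6208.3333 − 2155 = 4053.3333; wedge = 165.2 − 92.24 = 72.96.
The triangle = ½ × 4053.3333 × 72.96 = 147865.60.

147865.60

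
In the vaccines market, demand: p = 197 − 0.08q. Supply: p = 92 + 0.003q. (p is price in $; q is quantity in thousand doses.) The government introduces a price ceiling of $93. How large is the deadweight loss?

$36026.77 thousand

Competitive equilibrium: 197 − 0.08q = 92 + 0.003q → q* = 1265.06024, p* = 95.79518.
At the ceiling p = 93, quantity supplied = (93 − 92)/0.003 = 333.33333.
Willingness to pay at q' = 333.33333: 197 − 0.08·333.33333 = 170.33333.
Δq = 1265.06024 − 333.33333 = 931.72691; wedge = 170.33333 − 93 = 77.33333.
DWL = ½ × 931.72691 × 77.33333 = $36026.77 thousand.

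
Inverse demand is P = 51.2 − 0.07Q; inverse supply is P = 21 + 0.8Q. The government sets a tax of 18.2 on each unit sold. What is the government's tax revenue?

Competitive equilibrium: 51.2 − 0.07Q = 21 + 0.8Q → Q* = 34.7126, P* = 48.7701.
With the tax, the buyer price exceeds the seller price by 18.2: (51.2 − 0.07Q) − (21 + 0.8Q) = 18.2 → Q' = 13.7931.
Tax revenue = 18.2 × 13.7931 = 251.03.

251.03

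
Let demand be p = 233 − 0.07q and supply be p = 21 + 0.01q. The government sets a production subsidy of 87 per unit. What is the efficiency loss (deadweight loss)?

Competitive equilibrium: 233 − 0.07q = 21 + 0.01q → q* = 2650, p* = 47.5.
The subsidy lowers effective supply by 87: p = 0.01q − 66.
New quantity: 233 − 0.07q = 0.01q − 66 → q' = 3737.5.
Overproduction Δq = 3737.5 − 2650 = 1087.5; wedge = subsidy = 87.
DWL = ½ × 1087.5 × 87 = 47306.25.

47306.25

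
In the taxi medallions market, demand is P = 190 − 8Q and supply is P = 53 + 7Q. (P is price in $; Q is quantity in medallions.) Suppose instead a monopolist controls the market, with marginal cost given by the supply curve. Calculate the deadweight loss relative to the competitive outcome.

$75.69

Competitive equilibrium: 190 − 8Q = 53 + 7Q → Q* = 9.1333, P* = 116.9333.
Marginal revenue: MR = 190 − 16Q. Set MR = MC: 190 − 16Q = 53 + 7Q → Q_m = 5.9565.
Price P_m = 190 − 8·5.9565 = 142.348; MC(Q_m) = 53 + 7·5.9565 = 94.6955.
Competitive Q* = 9.1333, so ΔQ = 3.1768; wedge = 142.348 − 94.6955 = 47.6525.
The triangle = ½ × 3.1768 × 47.6525 = $75.69.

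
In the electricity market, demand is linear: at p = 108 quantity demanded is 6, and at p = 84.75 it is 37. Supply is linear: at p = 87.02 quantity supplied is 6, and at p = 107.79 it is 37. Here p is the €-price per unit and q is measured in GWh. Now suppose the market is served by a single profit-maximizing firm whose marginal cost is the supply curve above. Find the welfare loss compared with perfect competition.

€36.60

Demand slope = (84.75 − 108)/(37 − 6) = −0.75, so p = 112.5 − 0.75q.
Supply slope = (107.79 − 87.02)/(37 − 6) = 0.67, so p = 83 + 0.67q.
Competitive equilibrium: 112.5 − 0.75q = 83 + 0.67q → q* = 20.7746, p* = 96.919.
Marginal revenue: MR = 112.5 − 1.5q. Set MR = MC: 112.5 − 1.5q = 83 + 0.67q → q_m = 13.5945.
Price p_m = 112.5 − 0.75·13.5945 = 102.3041; MC(q_m) = 83 + 0.67·13.5945 = 92.1083.
Competitive q* = 20.7746, so Δq = 7.1801; wedge = 102.3041 − 92.1083 = 10.1958.
DWL = ½ × 7.1801 × 10.1958 = €36.60.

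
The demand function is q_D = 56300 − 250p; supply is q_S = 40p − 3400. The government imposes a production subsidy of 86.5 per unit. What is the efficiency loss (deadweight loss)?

In inverse form: demand p = 225.2 − 0.004q, supply p = 85 + 0.025q.
Competitive equilibrium: 225.2 − 0.004q = 85 + 0.025q → q* = 4834.4828, p* = 205.8621.
The subsidy lowers effective supply by 86.5: p = 0.025q − 1.5.
New quantity: 225.2 − 0.004q = 0.025q − 1.5 → q' = 7817.2414.
Overproduction Δq = 7817.2414 − 4834.4828 = 2982.7586; wedge = subsidy = 86.5.
Welfare loss = ½ × 2982.7586 × 86.5 = 129004.31.

129004.31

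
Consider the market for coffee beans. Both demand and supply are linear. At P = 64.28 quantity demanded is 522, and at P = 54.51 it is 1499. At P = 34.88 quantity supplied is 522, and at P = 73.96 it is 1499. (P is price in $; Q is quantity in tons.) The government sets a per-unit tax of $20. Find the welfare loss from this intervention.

Demand slope = (54.51 − 64.28)/(1499 − 522) = −0.01, so P = 69.5 − 0.01Q.
Supply slope = (73.96 − 34.88)/(1499 − 522) = 0.04, so P = 14 + 0.04Q.
Competitive equilibrium: 69.5 − 0.01Q = 14 + 0.04Q → Q* = 1110, P* = 58.4.
With the tax, the buyer price exceeds the seller price by 20: (69.5 − 0.01Q) − (14 + 0.04Q) = 20 → Q' = 710.
ΔQ = 1110 − 710 = 400; the wedge equals the tax, 20.
Deadweight loss = ½ × 400 × 20 = $4000.

$4000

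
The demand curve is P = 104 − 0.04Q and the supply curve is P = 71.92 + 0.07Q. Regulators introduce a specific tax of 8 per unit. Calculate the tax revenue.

1751.27

Competitive equilibrium: 104 − 0.04Q = 71.92 + 0.07Q → Q* = 291.6364, P* = 92.3345.
With the tax, the buyer price exceeds the seller price by 8: (104 − 0.04Q) − (71.92 + 0.07Q) = 8 → Q' = 218.9091.
Tax revenue = 8 × 218.9091 = 1751.27.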